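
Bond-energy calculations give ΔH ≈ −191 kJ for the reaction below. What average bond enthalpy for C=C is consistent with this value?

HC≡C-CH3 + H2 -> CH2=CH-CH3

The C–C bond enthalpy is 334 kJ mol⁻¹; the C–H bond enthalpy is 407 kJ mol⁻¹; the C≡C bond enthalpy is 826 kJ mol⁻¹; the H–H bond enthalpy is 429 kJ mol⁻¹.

D(C=C) ≈ 632 kJ/mol

Let D be the C=C bond energy.
Σ(broken) = 1×826 + 1×334 + 4×407 + 1×429 = 3217
Σ(formed) = 1×334 + 6×407 + 1×D = 2776 + D
ΔH = Σ(broken) − Σ(formed) = (3217) − (2776 + D) = +441 − D
Setting this equal to −191 kJ gives D = 632 kJ/mol.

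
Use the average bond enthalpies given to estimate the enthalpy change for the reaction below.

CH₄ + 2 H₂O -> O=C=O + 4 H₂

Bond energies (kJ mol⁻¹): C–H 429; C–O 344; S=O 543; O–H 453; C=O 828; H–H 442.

Bonds broken (reactants):
  C–H: 4 × 429 = 1716
  O–H: 4 × 453 = 1812
  Σ(broken) = 3528 kJ
Bonds formed (products):
  C=O: 2 × 828 = 1656
  H–H: 4 × 442 = 1768
  Σ(formed) = 3424 kJ
ΔH = Σ(broken) − Σ(formed) = 3528 − 3424 = +104 kJ

ΔH ≈ +104 kJ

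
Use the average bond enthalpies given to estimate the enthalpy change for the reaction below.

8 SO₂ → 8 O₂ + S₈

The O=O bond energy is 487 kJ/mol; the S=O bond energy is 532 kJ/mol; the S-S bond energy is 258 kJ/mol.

ΔH ≈ +2552 kJ

Bonds broken (reactants):
  S=O: 16 × 532 = 8512
  Σ(broken) = 8512 kJ
Bonds formed (products):
  O=O: 8 × 487 = 3896
  S-S: 8 × 258 = 2064
  Σ(formed) = 5960 kJ
ΔH = Σ(broken) − Σ(formed) = 8512 − 5960 = +2552 kJ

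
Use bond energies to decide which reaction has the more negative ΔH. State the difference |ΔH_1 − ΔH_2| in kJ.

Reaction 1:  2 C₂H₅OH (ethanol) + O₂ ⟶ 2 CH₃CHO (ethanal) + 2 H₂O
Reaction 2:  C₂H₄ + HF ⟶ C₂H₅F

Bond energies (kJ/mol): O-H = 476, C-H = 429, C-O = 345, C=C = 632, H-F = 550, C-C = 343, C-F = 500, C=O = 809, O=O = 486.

Reaction 1:
  Bonds broken (reactants):
    C-C: 2 × 343 = 686
    C-H: 10 × 429 = 4290
    C-O: 2 × 345 = 690
    O-H: 2 × 476 = 952
    O=O: 1 × 486 = 486
    Σ(broken) = 7104 kJ
  Bonds formed (products):
    C-C: 2 × 343 = 686
    C-H: 8 × 429 = 3432
    C=O: 2 × 809 = 1618
    O-H: 4 × 476 = 1904
    Σ(formed) = 7640 kJ
  ΔH_1 = 7104 − 7640 = −536 kJ
Reaction 2:
  Bonds broken (reactants):
    C-H: 4 × 429 = 1716
    C=C: 1 × 632 = 632
    H-F: 1 × 550 = 550
    Σ(broken) = 2898 kJ
  Bonds formed (products):
    C-C: 1 × 343 = 343
    C-F: 1 × 500 = 500
    C-H: 5 × 429 = 2145
    Σ(formed) = 2988 kJ
  ΔH_2 = 2898 − 2988 = −90 kJ
ΔH_1 − ΔH_2 = −446 kJ, so reaction 1 has the more negative ΔH; |ΔH_1 − ΔH_2| = 446 kJ.

Reaction 1, by 446 kJ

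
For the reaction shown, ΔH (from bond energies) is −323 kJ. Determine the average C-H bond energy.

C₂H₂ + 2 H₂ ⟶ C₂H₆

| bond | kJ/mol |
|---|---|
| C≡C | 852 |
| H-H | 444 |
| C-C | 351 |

D(C-H) ≈ 428 kJ/mol

Let D be the C-H bond energy.
Σ(broken) = 1×852 + 2×D + 2×444 = 1740 + 2D
Σ(formed) = 1×351 + 6×D = 351 + 6D
ΔH = Σ(broken) − Σ(formed) = (1740 + 2D) − (351 + 6D) = +1389 − 4D
Setting this equal to −323 kJ gives 4D = 1712, so D = 428 kJ/mol.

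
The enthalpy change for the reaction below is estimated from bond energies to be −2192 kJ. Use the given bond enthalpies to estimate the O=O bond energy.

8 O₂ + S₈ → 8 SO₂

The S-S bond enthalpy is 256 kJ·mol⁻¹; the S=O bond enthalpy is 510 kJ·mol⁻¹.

D(O=O) ≈ 490 kJ/mol

Let D be the O=O bond energy.
Σ(broken) = 8×D + 8×256 = 2048 + 8D
Σ(formed) = 16×510 = 8160
ΔH = Σ(broken) − Σ(formed) = (2048 + 8D) − (8160) = −6112 + 8D
Setting this equal to −2192 kJ gives 8D = 3920, so D = 490 kJ/mol.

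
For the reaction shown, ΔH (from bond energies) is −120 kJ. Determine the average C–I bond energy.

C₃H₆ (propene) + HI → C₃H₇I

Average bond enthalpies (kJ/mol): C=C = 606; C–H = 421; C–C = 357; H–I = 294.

Let D be the C–I bond energy.
Σ(broken) = 1×357 + 6×421 + 1×606 + 1×294 = 3783
Σ(formed) = 2×357 + 7×421 + 1×D = 3661 + D
ΔH = Σ(broken) − Σ(formed) = (3783) − (3661 + D) = +122 − D
Setting this equal to −120 kJ gives D = 242 kJ/mol.

D(C–I) ≈ 242 kJ/mol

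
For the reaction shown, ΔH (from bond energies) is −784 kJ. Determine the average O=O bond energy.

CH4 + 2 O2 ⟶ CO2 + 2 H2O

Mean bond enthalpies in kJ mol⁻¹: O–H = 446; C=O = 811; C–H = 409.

D(O=O) ≈ 493 kJ/mol

Let D be the O=O bond energy.
Σ(broken) = 4×409 + 2×D = 1636 + 2D
Σ(formed) = 2×811 + 4×446 = 3406
ΔH = Σ(broken) − Σ(formed) = (1636 + 2D) − (3406) = −1770 + 2D
Setting this equal to −784 kJ gives 2D = 986, so D = 493 kJ/mol.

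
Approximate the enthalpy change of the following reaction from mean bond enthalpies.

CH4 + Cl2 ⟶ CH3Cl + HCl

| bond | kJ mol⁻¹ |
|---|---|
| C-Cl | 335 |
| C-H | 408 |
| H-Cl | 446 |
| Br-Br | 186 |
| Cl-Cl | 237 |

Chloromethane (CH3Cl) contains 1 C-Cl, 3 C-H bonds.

Bonds broken (reactants):
  C-H: 4 × 408 = 1632
  Cl-Cl: 1 × 237 = 237
  Σ(broken) = 1869 kJ
Bonds formed (products):
  C-Cl: 1 × 335 = 335
  C-H: 3 × 408 = 1224
  H-Cl: 1 × 446 = 446
  Σ(formed) = 2005 kJ
ΔH = Σ(broken) − Σ(formed) = 1869 − 2005 = −136 kJ

ΔH ≈ −136 kJ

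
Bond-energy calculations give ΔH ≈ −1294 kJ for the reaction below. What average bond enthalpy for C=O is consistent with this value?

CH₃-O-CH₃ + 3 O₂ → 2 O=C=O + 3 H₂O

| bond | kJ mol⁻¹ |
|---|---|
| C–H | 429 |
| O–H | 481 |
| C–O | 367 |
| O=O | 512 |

D(C=O) ≈ 813 kJ/mol

Let D be the C=O bond energy.
Σ(broken) = 6×429 + 2×367 + 3×512 = 4844
Σ(formed) = 4×D + 6×481 = 2886 + 4D
ΔH = Σ(broken) − Σ(formed) = (4844) − (2886 + 4D) = +1958 − 4D
Setting this equal to −1294 kJ gives 4D = 3252, so D = 813 kJ/mol.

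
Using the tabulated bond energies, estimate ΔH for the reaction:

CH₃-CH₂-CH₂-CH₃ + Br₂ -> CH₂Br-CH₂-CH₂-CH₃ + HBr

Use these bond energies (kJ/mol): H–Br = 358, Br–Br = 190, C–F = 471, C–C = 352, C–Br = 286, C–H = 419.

ΔH ≈ −35 kJ

Bonds broken (reactants):
  Br–Br: 1 × 190 = 190
  C–C: 3 × 352 = 1056
  C–H: 10 × 419 = 4190
  Σ(broken) = 5436 kJ
Bonds formed (products):
  C–Br: 1 × 286 = 286
  C–C: 3 × 352 = 1056
  C–H: 9 × 419 = 3771
  H–Br: 1 × 358 = 358
  Σ(formed) = 5471 kJ
ΔH = Σ(broken) − Σ(formed) = 5436 − 5471 = −35 kJ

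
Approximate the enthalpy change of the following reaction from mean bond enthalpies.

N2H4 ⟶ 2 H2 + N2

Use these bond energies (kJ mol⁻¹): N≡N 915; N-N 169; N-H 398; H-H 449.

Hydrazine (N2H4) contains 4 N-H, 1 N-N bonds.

Bonds broken (reactants):
  N-H: 4 × 398 = 1592
  N-N: 1 × 169 = 169
  Σ(broken) = 1761 kJ
Bonds formed (products):
  H-H: 2 × 449 = 898
  N≡N: 1 × 915 = 915
  Σ(formed) = 1813 kJ
ΔH = Σ(broken) − Σ(formed) = 1761 − 1813 = −52 kJ

ΔH ≈ −52 kJ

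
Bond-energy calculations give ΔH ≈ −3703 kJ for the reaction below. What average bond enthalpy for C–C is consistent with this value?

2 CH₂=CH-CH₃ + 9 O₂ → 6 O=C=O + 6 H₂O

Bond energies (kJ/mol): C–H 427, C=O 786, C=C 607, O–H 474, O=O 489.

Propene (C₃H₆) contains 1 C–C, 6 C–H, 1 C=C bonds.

D(C–C) ≈ 339 kJ/mol

Let D be the C–C bond energy.
Σ(broken) = 2×D + 12×427 + 2×607 + 9×489 = 10739 + 2D
Σ(formed) = 12×786 + 12×474 = 15120
ΔH = Σ(broken) − Σ(formed) = (10739 + 2D) − (15120) = −4381 + 2D
Setting this equal to −3703 kJ gives 2D = 678, so D = 339 kJ/mol.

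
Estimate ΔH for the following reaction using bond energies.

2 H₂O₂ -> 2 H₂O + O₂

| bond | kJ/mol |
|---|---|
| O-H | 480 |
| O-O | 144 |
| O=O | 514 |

ΔH ≈ −226 kJ

Bonds broken (reactants):
  O-H: 4 × 480 = 1920
  O-O: 2 × 144 = 288
  Σ(broken) = 2208 kJ
Bonds formed (products):
  O-H: 4 × 480 = 1920
  O=O: 1 × 514 = 514
  Σ(formed) = 2434 kJ
ΔH = Σ(broken) − Σ(formed) = 2208 − 2434 = −226 kJ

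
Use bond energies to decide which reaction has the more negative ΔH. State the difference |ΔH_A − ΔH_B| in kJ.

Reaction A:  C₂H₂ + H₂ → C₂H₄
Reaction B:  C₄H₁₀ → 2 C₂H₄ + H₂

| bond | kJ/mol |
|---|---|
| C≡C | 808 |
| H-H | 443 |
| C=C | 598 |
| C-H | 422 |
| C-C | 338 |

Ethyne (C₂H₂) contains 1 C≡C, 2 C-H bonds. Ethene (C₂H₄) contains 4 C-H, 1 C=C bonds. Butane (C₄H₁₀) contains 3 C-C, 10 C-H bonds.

Reaction A, by 410 kJ

Reaction A:
  Bonds broken (reactants):
    C≡C: 1 × 808 = 808
    C-H: 2 × 422 = 844
    H-H: 1 × 443 = 443
    Σ(broken) = 2095 kJ
  Bonds formed (products):
    C-H: 4 × 422 = 1688
    C=C: 1 × 598 = 598
    Σ(formed) = 2286 kJ
  ΔH_A = 2095 − 2286 = −191 kJ
Reaction B:
  Bonds broken (reactants):
    C-C: 3 × 338 = 1014
    C-H: 10 × 422 = 4220
    Σ(broken) = 5234 kJ
  Bonds formed (products):
    C-H: 8 × 422 = 3376
    C=C: 2 × 598 = 1196
    H-H: 1 × 443 = 443
    Σ(formed) = 5015 kJ
  ΔH_B = 5234 − 5015 = +219 kJ
ΔH_A − ΔH_B = −410 kJ, so reaction A has the more negative ΔH; |ΔH_A − ΔH_B| = 410 kJ.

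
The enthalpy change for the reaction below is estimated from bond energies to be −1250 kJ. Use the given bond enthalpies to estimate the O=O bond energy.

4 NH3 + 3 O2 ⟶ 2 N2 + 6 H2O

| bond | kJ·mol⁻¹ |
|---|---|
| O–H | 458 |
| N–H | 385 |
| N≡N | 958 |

Let D be the O=O bond energy.
Σ(broken) = 12×385 + 3×D = 4620 + 3D
Σ(formed) = 2×958 + 12×458 = 7412
ΔH = Σ(broken) − Σ(formed) = (4620 + 3D) − (7412) = −2792 + 3D
Setting this equal to −1250 kJ gives 3D = 1542, so D = 514 kJ/mol.

D(O=O) ≈ 514 kJ/mol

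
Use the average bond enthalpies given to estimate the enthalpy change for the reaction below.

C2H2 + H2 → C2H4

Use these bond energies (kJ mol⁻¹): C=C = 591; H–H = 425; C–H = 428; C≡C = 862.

Bonds broken (reactants):
  C≡C: 1 × 862 = 862
  C–H: 2 × 428 = 856
  H–H: 1 × 425 = 425
  Σ(broken) = 2143 kJ
Bonds formed (products):
  C–H: 4 × 428 = 1712
  C=C: 1 × 591 = 591
  Σ(formed) = 2303 kJ
ΔH = Σ(broken) − Σ(formed) = 2143 − 2303 = −160 kJ

ΔH ≈ −160 kJ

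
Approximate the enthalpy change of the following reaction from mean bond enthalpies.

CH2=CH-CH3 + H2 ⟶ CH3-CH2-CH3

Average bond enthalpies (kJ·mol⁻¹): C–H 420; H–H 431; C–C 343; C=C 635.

ΔH ≈ −117 kJ

Bonds broken (reactants):
  C–C: 1 × 343 = 343
  C–H: 6 × 420 = 2520
  C=C: 1 × 635 = 635
  H–H: 1 × 431 = 431
  Σ(broken) = 3929 kJ
Bonds formed (products):
  C–C: 2 × 343 = 686
  C–H: 8 × 420 = 3360
  Σ(formed) = 4046 kJ
ΔH = Σ(broken) − Σ(formed) = 3929 − 4046 = −117 kJ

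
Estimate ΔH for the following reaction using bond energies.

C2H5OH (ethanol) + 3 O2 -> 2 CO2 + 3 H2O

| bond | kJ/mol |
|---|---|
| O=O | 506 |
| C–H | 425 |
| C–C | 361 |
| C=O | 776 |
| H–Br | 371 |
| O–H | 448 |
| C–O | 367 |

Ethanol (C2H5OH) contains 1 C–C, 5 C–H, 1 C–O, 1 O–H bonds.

ΔH ≈ −973 kJ

Bonds broken (reactants):
  C–C: 1 × 361 = 361
  C–H: 5 × 425 = 2125
  C–O: 1 × 367 = 367
  O–H: 1 × 448 = 448
  O=O: 3 × 506 = 1518
  Σ(broken) = 4819 kJ
Bonds formed (products):
  C=O: 4 × 776 = 3104
  O–H: 6 × 448 = 2688
  Σ(formed) = 5792 kJ
ΔH = Σ(broken) − Σ(formed) = 4819 − 5792 = −973 kJ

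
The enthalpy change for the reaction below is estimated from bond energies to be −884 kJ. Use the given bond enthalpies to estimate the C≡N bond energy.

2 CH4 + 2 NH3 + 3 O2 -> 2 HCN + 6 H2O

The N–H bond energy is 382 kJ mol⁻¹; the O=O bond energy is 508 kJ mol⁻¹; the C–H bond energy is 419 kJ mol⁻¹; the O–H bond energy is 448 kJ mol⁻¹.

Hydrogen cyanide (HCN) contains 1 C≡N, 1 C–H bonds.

Let D be the C≡N bond energy.
Σ(broken) = 8×419 + 6×382 + 3×508 = 7168
Σ(formed) = 2×D + 2×419 + 12×448 = 6214 + 2D
ΔH = Σ(broken) − Σ(formed) = (7168) − (6214 + 2D) = +954 − 2D
Setting this equal to −884 kJ gives 2D = 1838, so D = 919 kJ/mol.

D(C≡N) ≈ 919 kJ/mol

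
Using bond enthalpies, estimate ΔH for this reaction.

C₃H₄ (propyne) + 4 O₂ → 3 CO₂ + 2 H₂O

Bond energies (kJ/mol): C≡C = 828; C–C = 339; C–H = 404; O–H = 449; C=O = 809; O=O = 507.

Bonds broken (reactants):
  C≡C: 1 × 828 = 828
  C–C: 1 × 339 = 339
  C–H: 4 × 404 = 1616
  O=O: 4 × 507 = 2028
  Σ(broken) = 4811 kJ
Bonds formed (products):
  C=O: 6 × 809 = 4854
  O–H: 4 × 449 = 1796
  Σ(formed) = 6650 kJ
ΔH = Σ(broken) − Σ(formed) = 4811 − 6650 = −1839 kJ

ΔH ≈ −1839 kJ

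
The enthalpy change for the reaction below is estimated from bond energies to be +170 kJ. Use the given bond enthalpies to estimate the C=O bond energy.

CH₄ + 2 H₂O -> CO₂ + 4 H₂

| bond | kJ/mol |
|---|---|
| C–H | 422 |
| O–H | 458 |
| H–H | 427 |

Let D be the C=O bond energy.
Σ(broken) = 4×422 + 4×458 = 3520
Σ(formed) = 2×D + 4×427 = 1708 + 2D
ΔH = Σ(broken) − Σ(formed) = (3520) − (1708 + 2D) = +1812 − 2D
Setting this equal to +170 kJ gives 2D = 1642, so D = 821 kJ/mol.

D(C=O) ≈ 821 kJ/mol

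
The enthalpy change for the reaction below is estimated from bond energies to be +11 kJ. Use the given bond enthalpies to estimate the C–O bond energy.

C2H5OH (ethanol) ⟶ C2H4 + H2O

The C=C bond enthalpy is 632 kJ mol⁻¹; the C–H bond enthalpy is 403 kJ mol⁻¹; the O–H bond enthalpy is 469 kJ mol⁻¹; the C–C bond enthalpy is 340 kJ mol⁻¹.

Let D be the C–O bond energy.
Σ(broken) = 1×340 + 5×403 + 1×D + 1×469 = 2824 + D
Σ(formed) = 4×403 + 1×632 + 2×469 = 3182
ΔH = Σ(broken) − Σ(formed) = (2824 + D) − (3182) = −358 + D
Setting this equal to +11 kJ gives D = 369 kJ/mol.

D(C–O) ≈ 369 kJ/mol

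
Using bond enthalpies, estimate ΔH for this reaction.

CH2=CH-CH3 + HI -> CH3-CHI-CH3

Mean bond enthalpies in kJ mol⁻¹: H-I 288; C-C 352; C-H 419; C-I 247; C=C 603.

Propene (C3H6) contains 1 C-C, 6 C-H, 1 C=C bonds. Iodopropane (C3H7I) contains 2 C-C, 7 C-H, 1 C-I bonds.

ΔH ≈ −127 kJ

Bonds broken (reactants):
  C-C: 1 × 352 = 352
  C-H: 6 × 419 = 2514
  C=C: 1 × 603 = 603
  H-I: 1 × 288 = 288
  Σ(broken) = 3757 kJ
Bonds formed (products):
  C-C: 2 × 352 = 704
  C-H: 7 × 419 = 2933
  C-I: 1 × 247 = 247
  Σ(formed) = 3884 kJ
ΔH = Σ(broken) − Σ(formed) = 3757 − 3884 = −127 kJ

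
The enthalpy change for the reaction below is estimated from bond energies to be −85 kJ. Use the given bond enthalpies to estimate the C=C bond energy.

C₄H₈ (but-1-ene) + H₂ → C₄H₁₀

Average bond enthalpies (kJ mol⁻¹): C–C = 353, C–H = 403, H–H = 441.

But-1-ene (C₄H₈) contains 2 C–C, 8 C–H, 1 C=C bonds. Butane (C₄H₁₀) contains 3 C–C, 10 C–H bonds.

D(C=C) ≈ 633 kJ/mol

Let D be the C=C bond energy.
Σ(broken) = 2×353 + 8×403 + 1×D + 1×441 = 4371 + D
Σ(formed) = 3×353 + 10×403 = 5089
ΔH = Σ(broken) − Σ(formed) = (4371 + D) − (5089) = −718 + D
Setting this equal to −85 kJ gives D = 633 kJ/mol.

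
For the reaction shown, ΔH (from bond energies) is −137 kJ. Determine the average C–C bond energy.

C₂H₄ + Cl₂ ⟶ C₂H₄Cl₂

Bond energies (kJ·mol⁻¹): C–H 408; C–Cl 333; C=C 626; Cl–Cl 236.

D(C–C) ≈ 333 kJ/mol

Let D be the C–C bond energy.
Σ(broken) = 4×408 + 1×626 + 1×236 = 2494
Σ(formed) = 1×D + 2×333 + 4×408 = 2298 + D
ΔH = Σ(broken) − Σ(formed) = (2494) − (2298 + D) = +196 − D
Setting this equal to −137 kJ gives D = 333 kJ/mol.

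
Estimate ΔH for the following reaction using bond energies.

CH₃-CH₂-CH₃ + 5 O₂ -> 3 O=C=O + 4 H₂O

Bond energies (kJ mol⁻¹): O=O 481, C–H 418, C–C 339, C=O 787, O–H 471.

ΔH ≈ −2063 kJ

Bonds broken (reactants):
  C–C: 2 × 339 = 678
  C–H: 8 × 418 = 3344
  O=O: 5 × 481 = 2405
  Σ(broken) = 6427 kJ
Bonds formed (products):
  C=O: 6 × 787 = 4722
  O–H: 8 × 471 = 3768
  Σ(formed) = 8490 kJ
ΔH = Σ(broken) − Σ(formed) = 6427 − 8490 = −2063 kJ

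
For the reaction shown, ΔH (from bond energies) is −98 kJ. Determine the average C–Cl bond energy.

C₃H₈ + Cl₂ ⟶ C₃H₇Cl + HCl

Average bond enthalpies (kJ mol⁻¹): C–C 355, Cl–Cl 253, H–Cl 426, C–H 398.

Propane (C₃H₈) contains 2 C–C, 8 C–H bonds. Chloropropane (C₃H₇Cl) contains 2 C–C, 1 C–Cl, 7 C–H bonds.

D(C–Cl) ≈ 323 kJ/mol

Let D be the C–Cl bond energy.
Σ(broken) = 2×355 + 8×398 + 1×253 = 4147
Σ(formed) = 2×355 + 1×D + 7×398 + 1×426 = 3922 + D
ΔH = Σ(broken) − Σ(formed) = (4147) − (3922 + D) = +225 − D
Setting this equal to −98 kJ gives D = 323 kJ/mol.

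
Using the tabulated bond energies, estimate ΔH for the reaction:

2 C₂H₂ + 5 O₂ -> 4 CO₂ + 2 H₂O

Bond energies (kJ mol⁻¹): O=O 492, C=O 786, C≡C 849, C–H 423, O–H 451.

ΔH ≈ −2242 kJ

Bonds broken (reactants):
  C≡C: 2 × 849 = 1698
  C–H: 4 × 423 = 1692
  O=O: 5 × 492 = 2460
  Σ(broken) = 5850 kJ
Bonds formed (products):
  C=O: 8 × 786 = 6288
  O–H: 4 × 451 = 1804
  Σ(formed) = 8092 kJ
ΔH = Σ(broken) − Σ(formed) = 5850 − 8092 = −2242 kJ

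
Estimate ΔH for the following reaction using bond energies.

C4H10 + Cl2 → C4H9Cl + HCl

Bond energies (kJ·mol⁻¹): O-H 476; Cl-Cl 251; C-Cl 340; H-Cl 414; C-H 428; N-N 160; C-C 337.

Bonds broken (reactants):
  C-C: 3 × 337 = 1011
  C-H: 10 × 428 = 4280
  Cl-Cl: 1 × 251 = 251
  Σ(broken) = 5542 kJ
Bonds formed (products):
  C-C: 3 × 337 = 1011
  C-Cl: 1 × 340 = 340
  C-H: 9 × 428 = 3852
  H-Cl: 1 × 414 = 414
  Σ(formed) = 5617 kJ
ΔH = Σ(broken) − Σ(formed) = 5542 − 5617 = −75 kJ

ΔH ≈ −75 kJ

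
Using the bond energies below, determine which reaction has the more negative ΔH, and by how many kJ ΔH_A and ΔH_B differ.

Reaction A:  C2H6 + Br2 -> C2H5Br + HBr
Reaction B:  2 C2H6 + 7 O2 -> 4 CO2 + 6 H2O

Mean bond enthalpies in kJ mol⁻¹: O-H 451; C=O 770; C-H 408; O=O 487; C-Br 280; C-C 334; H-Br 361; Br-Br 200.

Reaction B, by 2566 kJ

Reaction A:
  Bonds broken (reactants):
    Br-Br: 1 × 200 = 200
    C-C: 1 × 334 = 334
    C-H: 6 × 408 = 2448
    Σ(broken) = 2982 kJ
  Bonds formed (products):
    C-Br: 1 × 280 = 280
    C-C: 1 × 334 = 334
    C-H: 5 × 408 = 2040
    H-Br: 1 × 361 = 361
    Σ(formed) = 3015 kJ
  ΔH_A = 2982 − 3015 = −33 kJ
Reaction B:
  Bonds broken (reactants):
    C-C: 2 × 334 = 668
    C-H: 12 × 408 = 4896
    O=O: 7 × 487 = 3409
    Σ(broken) = 8973 kJ
  Bonds formed (products):
    C=O: 8 × 770 = 6160
    O-H: 12 × 451 = 5412
    Σ(formed) = 11572 kJ
  ΔH_B = 8973 − 11572 = −2599 kJ
ΔH_A − ΔH_B = +2566 kJ, so reaction B has the more negative ΔH; |ΔH_A − ΔH_B| = 2566 kJ.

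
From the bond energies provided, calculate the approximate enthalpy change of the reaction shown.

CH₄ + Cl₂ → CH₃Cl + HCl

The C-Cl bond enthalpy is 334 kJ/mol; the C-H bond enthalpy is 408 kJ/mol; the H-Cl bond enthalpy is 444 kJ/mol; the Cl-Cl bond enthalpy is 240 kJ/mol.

Bonds broken (reactants):
  C-H: 4 × 408 = 1632
  Cl-Cl: 1 × 240 = 240
  Σ(broken) = 1872 kJ
Bonds formed (products):
  C-Cl: 1 × 334 = 334
  C-H: 3 × 408 = 1224
  H-Cl: 1 × 444 = 444
  Σ(formed) = 2002 kJ
ΔH = Σ(broken) − Σ(formed) = 1872 − 2002 = −130 kJ

ΔH ≈ −130 kJ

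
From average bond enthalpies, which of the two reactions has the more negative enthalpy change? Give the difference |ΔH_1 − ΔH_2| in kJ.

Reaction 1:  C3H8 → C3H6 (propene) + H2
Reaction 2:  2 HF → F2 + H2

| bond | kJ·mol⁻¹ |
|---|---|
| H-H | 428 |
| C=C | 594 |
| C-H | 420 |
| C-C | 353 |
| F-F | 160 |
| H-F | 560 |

Reaction 1, by 361 kJ

Reaction 1:
  Bonds broken (reactants):
    C-C: 2 × 353 = 706
    C-H: 8 × 420 = 3360
    Σ(broken) = 4066 kJ
  Bonds formed (products):
    C-C: 1 × 353 = 353
    C-H: 6 × 420 = 2520
    C=C: 1 × 594 = 594
    H-H: 1 × 428 = 428
    Σ(formed) = 3895 kJ
  ΔH_1 = 4066 − 3895 = +171 kJ
Reaction 2:
  Bonds broken (reactants):
    H-F: 2 × 560 = 1120
    Σ(broken) = 1120 kJ
  Bonds formed (products):
    F-F: 1 × 160 = 160
    H-H: 1 × 428 = 428
    Σ(formed) = 588 kJ
  ΔH_2 = 1120 − 588 = +532 kJ
ΔH_1 − ΔH_2 = −361 kJ, so reaction 1 has the more negative ΔH; |ΔH_1 − ΔH_2| = 361 kJ.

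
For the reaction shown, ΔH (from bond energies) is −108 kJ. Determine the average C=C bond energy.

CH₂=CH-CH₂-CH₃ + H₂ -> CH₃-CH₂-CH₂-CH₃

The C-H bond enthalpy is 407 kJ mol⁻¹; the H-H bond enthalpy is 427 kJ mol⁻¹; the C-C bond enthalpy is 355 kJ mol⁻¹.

Let D be the C=C bond energy.
Σ(broken) = 2×355 + 8×407 + 1×D + 1×427 = 4393 + D
Σ(formed) = 3×355 + 10×407 = 5135
ΔH = Σ(broken) − Σ(formed) = (4393 + D) − (5135) = −742 + D
Setting this equal to −108 kJ gives D = 634 kJ/mol.

D(C=C) ≈ 634 kJ/mol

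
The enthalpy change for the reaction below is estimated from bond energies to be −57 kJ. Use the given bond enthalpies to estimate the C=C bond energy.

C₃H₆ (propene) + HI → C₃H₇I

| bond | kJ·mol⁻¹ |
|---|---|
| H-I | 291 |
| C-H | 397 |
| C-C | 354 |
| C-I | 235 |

D(C=C) ≈ 638 kJ/mol

Let D be the C=C bond energy.
Σ(broken) = 1×354 + 6×397 + 1×D + 1×291 = 3027 + D
Σ(formed) = 2×354 + 7×397 + 1×235 = 3722
ΔH = Σ(broken) − Σ(formed) = (3027 + D) − (3722) = −695 + D
Setting this equal to −57 kJ gives D = 638 kJ/mol.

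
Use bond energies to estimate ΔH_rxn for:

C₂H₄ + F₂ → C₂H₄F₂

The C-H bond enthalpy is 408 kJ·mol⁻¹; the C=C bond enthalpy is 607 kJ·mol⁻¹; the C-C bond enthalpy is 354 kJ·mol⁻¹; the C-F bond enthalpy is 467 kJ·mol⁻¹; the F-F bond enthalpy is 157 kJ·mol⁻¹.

Bonds broken (reactants):
  C-H: 4 × 408 = 1632
  C=C: 1 × 607 = 607
  F-F: 1 × 157 = 157
  Σ(broken) = 2396 kJ
Bonds formed (products):
  C-C: 1 × 354 = 354
  C-F: 2 × 467 = 934
  C-H: 4 × 408 = 1632
  Σ(formed) = 2920 kJ
ΔH = Σ(broken) − Σ(formed) = 2396 − 2920 = −524 kJ

ΔH ≈ −524 kJ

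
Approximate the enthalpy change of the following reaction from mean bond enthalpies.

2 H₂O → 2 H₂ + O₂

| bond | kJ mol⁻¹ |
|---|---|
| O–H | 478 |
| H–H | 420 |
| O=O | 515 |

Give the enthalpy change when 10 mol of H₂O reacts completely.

ΔH = +2785 kJ

Bonds broken (reactants):
  O–H: 4 × 478 = 1912
  Σ(broken) = 1912 kJ
Bonds formed (products):
  H–H: 2 × 420 = 840
  O=O: 1 × 515 = 515
  Σ(formed) = 1355 kJ
ΔH = Σ(broken) − Σ(formed) = 1912 − 1355 = +557 kJ
For 5× the reaction as written: 5 × (+557) = +2785 kJ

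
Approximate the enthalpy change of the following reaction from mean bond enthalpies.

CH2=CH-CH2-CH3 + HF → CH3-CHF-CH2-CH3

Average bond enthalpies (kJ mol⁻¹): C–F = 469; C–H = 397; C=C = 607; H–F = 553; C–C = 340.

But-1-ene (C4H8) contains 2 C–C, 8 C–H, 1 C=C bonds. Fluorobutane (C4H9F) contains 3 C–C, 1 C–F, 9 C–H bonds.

ΔH ≈ −46 kJ

Bonds broken (reactants):
  C–C: 2 × 340 = 680
  C–H: 8 × 397 = 3176
  C=C: 1 × 607 = 607
  H–F: 1 × 553 = 553
  Σ(broken) = 5016 kJ
Bonds formed (products):
  C–C: 3 × 340 = 1020
  C–F: 1 × 469 = 469
  C–H: 9 × 397 = 3573
  Σ(formed) = 5062 kJ
ΔH = Σ(broken) − Σ(formed) = 5016 − 5062 = −46 kJ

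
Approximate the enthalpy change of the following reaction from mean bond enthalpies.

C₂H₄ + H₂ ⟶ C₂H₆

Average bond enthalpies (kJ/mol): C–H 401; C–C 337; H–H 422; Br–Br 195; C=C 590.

ΔH ≈ −127 kJ

Bonds broken (reactants):
  C–H: 4 × 401 = 1604
  C=C: 1 × 590 = 590
  H–H: 1 × 422 = 422
  Σ(broken) = 2616 kJ
Bonds formed (products):
  C–C: 1 × 337 = 337
  C–H: 6 × 401 = 2406
  Σ(formed) = 2743 kJ
ΔH = Σ(broken) − Σ(formed) = 2616 − 2743 = −127 kJ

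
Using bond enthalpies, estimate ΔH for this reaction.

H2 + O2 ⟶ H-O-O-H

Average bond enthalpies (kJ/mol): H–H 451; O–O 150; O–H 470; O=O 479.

ΔH ≈ −160 kJ

Bonds broken (reactants):
  H–H: 1 × 451 = 451
  O=O: 1 × 479 = 479
  Σ(broken) = 930 kJ
Bonds formed (products):
  O–H: 2 × 470 = 940
  O–O: 1 × 150 = 150
  Σ(formed) = 1090 kJ
ΔH = Σ(broken) − Σ(formed) = 930 − 1090 = −160 kJ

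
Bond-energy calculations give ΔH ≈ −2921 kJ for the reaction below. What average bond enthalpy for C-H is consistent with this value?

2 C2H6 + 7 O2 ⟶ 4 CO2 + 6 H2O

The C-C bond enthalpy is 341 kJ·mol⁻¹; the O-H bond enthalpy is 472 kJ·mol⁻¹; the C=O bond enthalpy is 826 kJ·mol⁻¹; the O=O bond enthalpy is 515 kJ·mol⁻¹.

Let D be the C-H bond energy.
Σ(broken) = 2×341 + 12×D + 7×515 = 4287 + 12D
Σ(formed) = 8×826 + 12×472 = 12272
ΔH = Σ(broken) − Σ(formed) = (4287 + 12D) − (12272) = −7985 + 12D
Setting this equal to −2921 kJ gives 12D = 5064, so D = 422 kJ/mol.

D(C-H) ≈ 422 kJ/mol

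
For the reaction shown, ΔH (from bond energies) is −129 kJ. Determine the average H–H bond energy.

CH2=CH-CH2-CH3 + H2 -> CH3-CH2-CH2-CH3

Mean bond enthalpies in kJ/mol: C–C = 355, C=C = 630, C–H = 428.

D(H–H) ≈ 452 kJ/mol

Let D be the H–H bond energy.
Σ(broken) = 2×355 + 8×428 + 1×630 + 1×D = 4764 + D
Σ(formed) = 3×355 + 10×428 = 5345
ΔH = Σ(broken) − Σ(formed) = (4764 + D) − (5345) = −581 + D
Setting this equal to −129 kJ gives D = 452 kJ/mol.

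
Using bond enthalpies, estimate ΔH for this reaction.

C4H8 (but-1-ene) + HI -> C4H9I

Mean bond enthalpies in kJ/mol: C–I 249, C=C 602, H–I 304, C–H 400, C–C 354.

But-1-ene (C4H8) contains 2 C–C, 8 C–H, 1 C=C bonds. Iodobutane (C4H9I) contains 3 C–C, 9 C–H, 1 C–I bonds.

Bonds broken (reactants):
  C–C: 2 × 354 = 708
  C–H: 8 × 400 = 3200
  C=C: 1 × 602 = 602
  H–I: 1 × 304 = 304
  Σ(broken) = 4814 kJ
Bonds formed (products):
  C–C: 3 × 354 = 1062
  C–H: 9 × 400 = 3600
  C–I: 1 × 249 = 249
  Σ(formed) = 4911 kJ
ΔH = Σ(broken) − Σ(formed) = 4814 − 4911 = −97 kJ

ΔH ≈ −97 kJ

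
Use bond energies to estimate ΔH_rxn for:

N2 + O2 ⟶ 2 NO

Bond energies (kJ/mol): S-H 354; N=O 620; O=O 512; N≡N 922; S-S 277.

Bonds broken (reactants):
  N≡N: 1 × 922 = 922
  O=O: 1 × 512 = 512
  Σ(broken) = 1434 kJ
Bonds formed (products):
  N=O: 2 × 620 = 1240
  Σ(formed) = 1240 kJ
ΔH = Σ(broken) − Σ(formed) = 1434 − 1240 = +194 kJ

ΔH ≈ +194 kJ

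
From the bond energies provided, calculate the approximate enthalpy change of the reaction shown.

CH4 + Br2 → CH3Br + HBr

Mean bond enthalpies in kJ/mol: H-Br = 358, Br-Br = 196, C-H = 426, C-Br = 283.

ΔH ≈ −19 kJ

Bonds broken (reactants):
  Br-Br: 1 × 196 = 196
  C-H: 4 × 426 = 1704
  Σ(broken) = 1900 kJ
Bonds formed (products):
  C-Br: 1 × 283 = 283
  C-H: 3 × 426 = 1278
  H-Br: 1 × 358 = 358
  Σ(formed) = 1919 kJ
ΔH = Σ(broken) − Σ(formed) = 1900 − 1919 = −19 kJ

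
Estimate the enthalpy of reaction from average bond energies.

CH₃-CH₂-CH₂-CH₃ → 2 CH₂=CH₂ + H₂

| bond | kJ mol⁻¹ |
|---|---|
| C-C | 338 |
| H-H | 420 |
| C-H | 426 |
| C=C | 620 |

Bonds broken (reactants):
  C-C: 3 × 338 = 1014
  C-H: 10 × 426 = 4260
  Σ(broken) = 5274 kJ
Bonds formed (products):
  C-H: 8 × 426 = 3408
  C=C: 2 × 620 = 1240
  H-H: 1 × 420 = 420
  Σ(formed) = 5068 kJ
ΔH = Σ(broken) − Σ(formed) = 5274 − 5068 = +206 kJ

ΔH ≈ +206 kJ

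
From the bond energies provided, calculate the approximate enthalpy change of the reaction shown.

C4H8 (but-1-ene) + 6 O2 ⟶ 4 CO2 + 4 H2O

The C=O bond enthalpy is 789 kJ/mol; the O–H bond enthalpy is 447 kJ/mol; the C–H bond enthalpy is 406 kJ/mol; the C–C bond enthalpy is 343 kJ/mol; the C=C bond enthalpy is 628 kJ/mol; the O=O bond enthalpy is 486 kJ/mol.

Bonds broken (reactants):
  C–C: 2 × 343 = 686
  C–H: 8 × 406 = 3248
  C=C: 1 × 628 = 628
  O=O: 6 × 486 = 2916
  Σ(broken) = 7478 kJ
Bonds formed (products):
  C=O: 8 × 789 = 6312
  O–H: 8 × 447 = 3576
  Σ(formed) = 9888 kJ
ΔH = Σ(broken) − Σ(formed) = 7478 − 9888 = −2410 kJ

ΔH ≈ −2410 kJ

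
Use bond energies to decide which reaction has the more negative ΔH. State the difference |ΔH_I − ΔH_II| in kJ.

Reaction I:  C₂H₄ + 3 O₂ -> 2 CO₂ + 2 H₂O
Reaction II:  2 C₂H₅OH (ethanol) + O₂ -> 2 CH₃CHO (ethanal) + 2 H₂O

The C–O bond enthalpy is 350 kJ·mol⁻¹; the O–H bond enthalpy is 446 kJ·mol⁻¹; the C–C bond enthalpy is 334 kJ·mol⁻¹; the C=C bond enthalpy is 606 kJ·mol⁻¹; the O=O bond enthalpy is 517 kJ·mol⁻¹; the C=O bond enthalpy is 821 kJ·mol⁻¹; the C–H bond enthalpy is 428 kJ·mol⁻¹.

Reaction I:
  Bonds broken (reactants):
    C–H: 4 × 428 = 1712
    C=C: 1 × 606 = 606
    O=O: 3 × 517 = 1551
    Σ(broken) = 3869 kJ
  Bonds formed (products):
    C=O: 4 × 821 = 3284
    O–H: 4 × 446 = 1784
    Σ(formed) = 5068 kJ
  ΔH_I = 3869 − 5068 = −1199 kJ
Reaction II:
  Bonds broken (reactants):
    C–C: 2 × 334 = 668
    C–H: 10 × 428 = 4280
    C–O: 2 × 350 = 700
    O–H: 2 × 446 = 892
    O=O: 1 × 517 = 517
    Σ(broken) = 7057 kJ
  Bonds formed (products):
    C–C: 2 × 334 = 668
    C–H: 8 × 428 = 3424
    C=O: 2 × 821 = 1642
    O–H: 4 × 446 = 1784
    Σ(formed) = 7518 kJ
  ΔH_II = 7057 − 7518 = −461 kJ
ΔH_I − ΔH_II = −738 kJ, so reaction I has the more negative ΔH; |ΔH_I − ΔH_II| = 738 kJ.

Reaction I, by 738 kJ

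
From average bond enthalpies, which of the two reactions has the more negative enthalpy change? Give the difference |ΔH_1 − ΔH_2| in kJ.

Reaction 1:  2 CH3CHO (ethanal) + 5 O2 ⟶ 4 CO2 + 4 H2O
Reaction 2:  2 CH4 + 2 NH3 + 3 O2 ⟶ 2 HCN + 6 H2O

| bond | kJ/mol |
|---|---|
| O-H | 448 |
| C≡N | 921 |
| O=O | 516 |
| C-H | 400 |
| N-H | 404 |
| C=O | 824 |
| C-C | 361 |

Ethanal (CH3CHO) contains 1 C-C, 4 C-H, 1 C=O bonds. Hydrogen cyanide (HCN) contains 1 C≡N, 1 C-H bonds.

Reaction 1, by 1180 kJ

Reaction 1:
  Bonds broken (reactants):
    C-C: 2 × 361 = 722
    C-H: 8 × 400 = 3200
    C=O: 2 × 824 = 1648
    O=O: 5 × 516 = 2580
    Σ(broken) = 8150 kJ
  Bonds formed (products):
    C=O: 8 × 824 = 6592
    O-H: 8 × 448 = 3584
    Σ(formed) = 10176 kJ
  ΔH_1 = 8150 − 10176 = −2026 kJ
Reaction 2:
  Bonds broken (reactants):
    C-H: 8 × 400 = 3200
    N-H: 6 × 404 = 2424
    O=O: 3 × 516 = 1548
    Σ(broken) = 7172 kJ
  Bonds formed (products):
    C≡N: 2 × 921 = 1842
    C-H: 2 × 400 = 800
    O-H: 12 × 448 = 5376
    Σ(formed) = 8018 kJ
  ΔH_2 = 7172 − 8018 = −846 kJ
ΔH_1 − ΔH_2 = −1180 kJ, so reaction 1 has the more negative ΔH; |ΔH_1 − ΔH_2| = 1180 kJ.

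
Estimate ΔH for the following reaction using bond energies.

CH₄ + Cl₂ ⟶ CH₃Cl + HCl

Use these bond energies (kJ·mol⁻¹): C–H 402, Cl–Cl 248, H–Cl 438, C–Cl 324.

ΔH ≈ −112 kJ

Bonds broken (reactants):
  C–H: 4 × 402 = 1608
  Cl–Cl: 1 × 248 = 248
  Σ(broken) = 1856 kJ
Bonds formed (products):
  C–Cl: 1 × 324 = 324
  C–H: 3 × 402 = 1206
  H–Cl: 1 × 438 = 438
  Σ(formed) = 1968 kJ
ΔH = Σ(broken) − Σ(formed) = 1856 − 1968 = −112 kJ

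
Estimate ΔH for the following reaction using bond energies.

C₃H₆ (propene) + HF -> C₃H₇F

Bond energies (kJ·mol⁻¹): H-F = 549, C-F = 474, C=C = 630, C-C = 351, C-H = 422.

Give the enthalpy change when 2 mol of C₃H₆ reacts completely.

Bonds broken (reactants):
  C-C: 1 × 351 = 351
  C-H: 6 × 422 = 2532
  C=C: 1 × 630 = 630
  H-F: 1 × 549 = 549
  Σ(broken) = 4062 kJ
Bonds formed (products):
  C-C: 2 × 351 = 702
  C-F: 1 × 474 = 474
  C-H: 7 × 422 = 2954
  Σ(formed) = 4130 kJ
ΔH = Σ(broken) − Σ(formed) = 4062 − 4130 = −68 kJ
For 2× the reaction as written: 2 × (−68) = −136 kJ

ΔH = −136 kJ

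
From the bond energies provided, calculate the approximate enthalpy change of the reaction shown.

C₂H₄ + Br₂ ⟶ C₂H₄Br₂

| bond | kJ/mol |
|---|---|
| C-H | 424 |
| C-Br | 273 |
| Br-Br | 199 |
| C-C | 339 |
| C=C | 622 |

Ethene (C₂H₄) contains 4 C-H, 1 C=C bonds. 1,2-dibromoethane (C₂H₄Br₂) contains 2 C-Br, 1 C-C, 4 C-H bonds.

Bonds broken (reactants):
  Br-Br: 1 × 199 = 199
  C-H: 4 × 424 = 1696
  C=C: 1 × 622 = 622
  Σ(broken) = 2517 kJ
Bonds formed (products):
  C-Br: 2 × 273 = 546
  C-C: 1 × 339 = 339
  C-H: 4 × 424 = 1696
  Σ(formed) = 2581 kJ
ΔH = Σ(broken) − Σ(formed) = 2517 − 2581 = −64 kJ

ΔH ≈ −64 kJ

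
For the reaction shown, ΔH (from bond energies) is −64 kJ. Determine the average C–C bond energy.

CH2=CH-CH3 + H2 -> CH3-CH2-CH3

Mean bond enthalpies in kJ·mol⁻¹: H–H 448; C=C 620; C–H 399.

D(C–C) ≈ 334 kJ/mol

Let D be the C–C bond energy.
Σ(broken) = 1×D + 6×399 + 1×620 + 1×448 = 3462 + D
Σ(formed) = 2×D + 8×399 = 3192 + 2D
ΔH = Σ(broken) − Σ(formed) = (3462 + D) − (3192 + 2D) = +270 − D
Setting this equal to −64 kJ gives D = 334 kJ/mol.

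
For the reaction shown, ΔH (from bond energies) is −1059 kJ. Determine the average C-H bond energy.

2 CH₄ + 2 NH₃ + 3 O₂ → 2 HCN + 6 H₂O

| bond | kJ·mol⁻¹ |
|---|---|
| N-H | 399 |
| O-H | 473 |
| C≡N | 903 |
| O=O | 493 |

Let D be the C-H bond energy.
Σ(broken) = 8×D + 6×399 + 3×493 = 3873 + 8D
Σ(formed) = 2×903 + 2×D + 12×473 = 7482 + 2D
ΔH = Σ(broken) − Σ(formed) = (3873 + 8D) − (7482 + 2D) = −3609 + 6D
Setting this equal to −1059 kJ gives 6D = 2550, so D = 425 kJ/mol.

D(C-H) ≈ 425 kJ/mol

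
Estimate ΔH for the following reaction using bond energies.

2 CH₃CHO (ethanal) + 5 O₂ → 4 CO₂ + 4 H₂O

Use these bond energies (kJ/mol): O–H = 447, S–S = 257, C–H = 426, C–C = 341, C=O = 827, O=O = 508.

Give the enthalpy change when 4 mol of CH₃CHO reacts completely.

ΔH = −3816 kJ

Bonds broken (reactants):
  C–C: 2 × 341 = 682
  C–H: 8 × 426 = 3408
  C=O: 2 × 827 = 1654
  O=O: 5 × 508 = 2540
  Σ(broken) = 8284 kJ
Bonds formed (products):
  C=O: 8 × 827 = 6616
  O–H: 8 × 447 = 3576
  Σ(formed) = 10192 kJ
ΔH = Σ(broken) − Σ(formed) = 8284 − 10192 = −1908 kJ
For 2× the reaction as written: 2 × (−1908) = −3816 kJ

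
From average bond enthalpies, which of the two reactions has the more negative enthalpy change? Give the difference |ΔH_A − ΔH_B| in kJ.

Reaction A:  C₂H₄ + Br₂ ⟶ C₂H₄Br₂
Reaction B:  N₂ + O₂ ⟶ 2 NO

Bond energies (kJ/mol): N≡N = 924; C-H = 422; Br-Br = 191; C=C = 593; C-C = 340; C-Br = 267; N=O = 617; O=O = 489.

Reaction A, by 269 kJ

Reaction A:
  Bonds broken (reactants):
    Br-Br: 1 × 191 = 191
    C-H: 4 × 422 = 1688
    C=C: 1 × 593 = 593
    Σ(broken) = 2472 kJ
  Bonds formed (products):
    C-Br: 2 × 267 = 534
    C-C: 1 × 340 = 340
    C-H: 4 × 422 = 1688
    Σ(formed) = 2562 kJ
  ΔH_A = 2472 − 2562 = −90 kJ
Reaction B:
  Bonds broken (reactants):
    N≡N: 1 × 924 = 924
    O=O: 1 × 489 = 489
    Σ(broken) = 1413 kJ
  Bonds formed (products):
    N=O: 2 × 617 = 1234
    Σ(formed) = 1234 kJ
  ΔH_B = 1413 − 1234 = +179 kJ
ΔH_A − ΔH_B = −269 kJ, so reaction A has the more negative ΔH; |ΔH_A − ΔH_B| = 269 kJ.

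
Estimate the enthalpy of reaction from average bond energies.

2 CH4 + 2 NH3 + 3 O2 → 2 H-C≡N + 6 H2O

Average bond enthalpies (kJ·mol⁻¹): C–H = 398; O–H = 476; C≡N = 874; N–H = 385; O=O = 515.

ΔH ≈ −1217 kJ

Bonds broken (reactants):
  C–H: 8 × 398 = 3184
  N–H: 6 × 385 = 2310
  O=O: 3 × 515 = 1545
  Σ(broken) = 7039 kJ
Bonds formed (products):
  C≡N: 2 × 874 = 1748
  C–H: 2 × 398 = 796
  O–H: 12 × 476 = 5712
  Σ(formed) = 8256 kJ
ΔH = Σ(broken) − Σ(formed) = 7039 − 8256 = −1217 kJ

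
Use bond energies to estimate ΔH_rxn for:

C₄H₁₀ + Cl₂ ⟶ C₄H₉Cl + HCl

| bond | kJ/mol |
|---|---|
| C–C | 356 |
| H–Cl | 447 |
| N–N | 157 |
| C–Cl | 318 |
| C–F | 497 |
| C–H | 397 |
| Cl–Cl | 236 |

ΔH ≈ −132 kJ

Bonds broken (reactants):
  C–C: 3 × 356 = 1068
  C–H: 10 × 397 = 3970
  Cl–Cl: 1 × 236 = 236
  Σ(broken) = 5274 kJ
Bonds formed (products):
  C–C: 3 × 356 = 1068
  C–Cl: 1 × 318 = 318
  C–H: 9 × 397 = 3573
  H–Cl: 1 × 447 = 447
  Σ(formed) = 5406 kJ
ΔH = Σ(broken) − Σ(formed) = 5274 − 5406 = −132 kJ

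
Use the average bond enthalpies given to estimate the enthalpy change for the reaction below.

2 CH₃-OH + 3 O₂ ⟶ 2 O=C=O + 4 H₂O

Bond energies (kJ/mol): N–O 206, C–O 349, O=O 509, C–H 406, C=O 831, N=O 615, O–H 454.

ΔH ≈ −1387 kJ

Bonds broken (reactants):
  C–H: 6 × 406 = 2436
  C–O: 2 × 349 = 698
  O–H: 2 × 454 = 908
  O=O: 3 × 509 = 1527
  Σ(broken) = 5569 kJ
Bonds formed (products):
  C=O: 4 × 831 = 3324
  O–H: 8 × 454 = 3632
  Σ(formed) = 6956 kJ
ΔH = Σ(broken) − Σ(formed) = 5569 − 6956 = −1387 kJ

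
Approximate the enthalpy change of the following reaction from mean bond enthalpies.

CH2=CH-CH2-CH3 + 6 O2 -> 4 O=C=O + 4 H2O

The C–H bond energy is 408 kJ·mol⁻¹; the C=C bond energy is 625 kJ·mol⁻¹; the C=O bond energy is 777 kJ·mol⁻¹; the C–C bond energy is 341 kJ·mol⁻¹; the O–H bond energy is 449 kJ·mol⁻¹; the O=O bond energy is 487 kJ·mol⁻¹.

ΔH ≈ −2315 kJ

Bonds broken (reactants):
  C–C: 2 × 341 = 682
  C–H: 8 × 408 = 3264
  C=C: 1 × 625 = 625
  O=O: 6 × 487 = 2922
  Σ(broken) = 7493 kJ
Bonds formed (products):
  C=O: 8 × 777 = 6216
  O–H: 8 × 449 = 3592
  Σ(formed) = 9808 kJ
ΔH = Σ(broken) − Σ(formed) = 7493 − 9808 = −2315 kJ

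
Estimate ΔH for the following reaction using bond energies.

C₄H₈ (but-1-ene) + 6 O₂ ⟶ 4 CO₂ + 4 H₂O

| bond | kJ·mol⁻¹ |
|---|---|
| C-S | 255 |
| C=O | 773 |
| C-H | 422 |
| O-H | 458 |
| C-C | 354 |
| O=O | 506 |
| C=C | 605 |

ΔH ≈ −2123 kJ

Bonds broken (reactants):
  C-C: 2 × 354 = 708
  C-H: 8 × 422 = 3376
  C=C: 1 × 605 = 605
  O=O: 6 × 506 = 3036
  Σ(broken) = 7725 kJ
Bonds formed (products):
  C=O: 8 × 773 = 6184
  O-H: 8 × 458 = 3664
  Σ(formed) = 9848 kJ
ΔH = Σ(broken) − Σ(formed) = 7725 − 9848 = −2123 kJ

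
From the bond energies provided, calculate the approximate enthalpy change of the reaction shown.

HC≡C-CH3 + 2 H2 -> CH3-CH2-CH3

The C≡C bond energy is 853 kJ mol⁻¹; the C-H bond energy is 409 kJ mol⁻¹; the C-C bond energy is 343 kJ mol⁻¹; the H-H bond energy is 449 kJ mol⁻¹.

ΔH ≈ −228 kJ

Bonds broken (reactants):
  C≡C: 1 × 853 = 853
  C-C: 1 × 343 = 343
  C-H: 4 × 409 = 1636
  H-H: 2 × 449 = 898
  Σ(broken) = 3730 kJ
Bonds formed (products):
  C-C: 2 × 343 = 686
  C-H: 8 × 409 = 3272
  Σ(formed) = 3958 kJ
ΔH = Σ(broken) − Σ(formed) = 3730 − 3958 = −228 kJ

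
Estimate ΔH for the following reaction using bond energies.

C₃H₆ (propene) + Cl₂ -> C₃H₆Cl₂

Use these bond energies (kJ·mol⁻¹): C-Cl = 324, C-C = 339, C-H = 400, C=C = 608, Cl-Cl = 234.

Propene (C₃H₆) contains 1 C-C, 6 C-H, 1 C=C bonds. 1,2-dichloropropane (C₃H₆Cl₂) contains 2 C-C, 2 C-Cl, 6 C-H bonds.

Bonds broken (reactants):
  C-C: 1 × 339 = 339
  C-H: 6 × 400 = 2400
  C=C: 1 × 608 = 608
  Cl-Cl: 1 × 234 = 234
  Σ(broken) = 3581 kJ
Bonds formed (products):
  C-C: 2 × 339 = 678
  C-Cl: 2 × 324 = 648
  C-H: 6 × 400 = 2400
  Σ(formed) = 3726 kJ
ΔH = Σ(broken) − Σ(formed) = 3581 − 3726 = −145 kJ

ΔH ≈ −145 kJ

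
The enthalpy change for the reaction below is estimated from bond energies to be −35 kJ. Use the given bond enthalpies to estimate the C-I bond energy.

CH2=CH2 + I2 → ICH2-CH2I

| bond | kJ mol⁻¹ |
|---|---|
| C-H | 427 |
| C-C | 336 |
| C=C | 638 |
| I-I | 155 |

D(C-I) ≈ 246 kJ/mol

Let D be the C-I bond energy.
Σ(broken) = 4×427 + 1×638 + 1×155 = 2501
Σ(formed) = 1×336 + 4×427 + 2×D = 2044 + 2D
ΔH = Σ(broken) − Σ(formed) = (2501) − (2044 + 2D) = +457 − 2D
Setting this equal to −35 kJ gives 2D = 492, so D = 246 kJ/mol.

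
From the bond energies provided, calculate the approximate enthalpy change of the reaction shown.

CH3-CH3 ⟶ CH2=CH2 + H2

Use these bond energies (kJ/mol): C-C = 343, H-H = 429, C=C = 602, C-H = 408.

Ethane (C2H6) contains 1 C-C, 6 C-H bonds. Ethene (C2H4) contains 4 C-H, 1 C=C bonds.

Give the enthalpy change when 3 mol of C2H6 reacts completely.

ΔH = +384 kJ

Bonds broken (reactants):
  C-C: 1 × 343 = 343
  C-H: 6 × 408 = 2448
  Σ(broken) = 2791 kJ
Bonds formed (products):
  C-H: 4 × 408 = 1632
  C=C: 1 × 602 = 602
  H-H: 1 × 429 = 429
  Σ(formed) = 2663 kJ
ΔH = Σ(broken) − Σ(formed) = 2791 − 2663 = +128 kJ
For 3× the reaction as written: 3 × (+128) = +384 kJ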